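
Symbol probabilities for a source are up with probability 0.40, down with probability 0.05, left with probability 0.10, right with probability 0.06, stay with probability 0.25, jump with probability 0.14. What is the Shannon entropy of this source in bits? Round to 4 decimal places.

H = −Σ pᵢ log₂ pᵢ.
−0.40·log₂(0.40) = 0.5288
−0.05·log₂(0.05) = 0.2161
−0.10·log₂(0.10) = 0.3322
−0.06·log₂(0.06) = 0.2435
−0.25·log₂(0.25) = 0.5000
−0.14·log₂(0.14) = 0.3971
Sum ≈ 2.2177 → 2.2177 bits.

2.2177 bits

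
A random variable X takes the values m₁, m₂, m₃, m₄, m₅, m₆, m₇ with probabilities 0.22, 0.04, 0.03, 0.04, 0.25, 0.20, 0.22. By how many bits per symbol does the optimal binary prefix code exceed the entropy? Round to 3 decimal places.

Entropy H = −Σ p log₂ p ≈ 2.4488 bits.
Huffman merges: 3/100+1/25→7/100; 1/25+7/100→11/100; 11/100+1/5→31/100; 11/50+11/50→11/25; 1/4+31/100→14/25; 11/25+14/25→1. L = 249/100 ≈ 2.4900.
L − H = 2.4900 − 2.4488 = 0.041 bits.

0.041 bits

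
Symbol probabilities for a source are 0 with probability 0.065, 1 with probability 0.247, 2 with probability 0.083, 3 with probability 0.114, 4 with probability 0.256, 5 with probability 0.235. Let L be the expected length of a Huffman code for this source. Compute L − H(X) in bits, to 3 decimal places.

Entropy H = −Σ p log₂ p ≈ 2.4040 bits.
Huffman merges: 13/200+83/1000→37/250; 57/500+37/250→131/500; 47/200+247/1000→241/500; 32/125+131/500→259/500; 241/500+259/500→1. L = 241/100 ≈ 2.4100.
L − H = 2.4100 − 2.4040 = 0.006 bits.

0.006 bits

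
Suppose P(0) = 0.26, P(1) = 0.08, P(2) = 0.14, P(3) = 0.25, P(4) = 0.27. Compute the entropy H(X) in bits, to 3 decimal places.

2.204 bits

H = −Σ pᵢ log₂ pᵢ.
−0.26·log₂(0.26) = 0.5053
−0.08·log₂(0.08) = 0.2915
−0.14·log₂(0.14) = 0.3971
−0.25·log₂(0.25) = 0.5000
−0.27·log₂(0.27) = 0.5100
Sum ≈ 2.2039 → 2.204 bits.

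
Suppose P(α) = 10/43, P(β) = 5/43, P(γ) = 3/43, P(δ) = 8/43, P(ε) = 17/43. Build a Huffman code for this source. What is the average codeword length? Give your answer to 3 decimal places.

Repeatedly combine the two least-probable nodes; the expected code length is the sum of the merged weights.
merge 3/43 + 5/43 → 8/43
merge 8/43 + 8/43 → 16/43
merge 10/43 + 16/43 → 26/43
merge 17/43 + 26/43 → 1
L = 8/43 + 16/43 + 26/43 + 1 = 93/43 ≈ 2.163 bits/symbol.

2.163 bits/symbol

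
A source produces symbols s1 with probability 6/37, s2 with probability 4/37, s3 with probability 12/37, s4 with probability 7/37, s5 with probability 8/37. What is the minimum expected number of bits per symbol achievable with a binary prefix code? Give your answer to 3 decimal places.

Repeatedly combine the two least-probable nodes; the expected code length is the sum of the merged weights.
merge 4/37 + 6/37 → 10/37
merge 7/37 + 8/37 → 15/37
merge 10/37 + 12/37 → 22/37
merge 15/37 + 22/37 → 1
L = 10/37 + 15/37 + 22/37 + 1 = 84/37 ≈ 2.270 bits/symbol.

2.270 bits/symbol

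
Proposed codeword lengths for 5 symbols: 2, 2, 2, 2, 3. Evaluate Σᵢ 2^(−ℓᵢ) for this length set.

1.125

With common denominator 2^3 = 8: Σ 2^(−ℓᵢ) = 2/8 + 2/8 + 2/8 + 2/8 + 1/8 = 9/8 = 1.125.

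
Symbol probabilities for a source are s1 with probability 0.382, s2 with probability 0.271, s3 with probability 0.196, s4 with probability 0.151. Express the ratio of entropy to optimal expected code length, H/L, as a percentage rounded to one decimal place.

Entropy H = −Σ p log₂ p ≈ 1.9135 bits.
Huffman merges: 151/1000+49/250→347/1000; 271/1000+347/1000→309/500; 191/500+309/500→1. L = 393/200 ≈ 1.9650.
Efficiency = H/L = 1.9135/1.9650 = 97.4%.

97.4%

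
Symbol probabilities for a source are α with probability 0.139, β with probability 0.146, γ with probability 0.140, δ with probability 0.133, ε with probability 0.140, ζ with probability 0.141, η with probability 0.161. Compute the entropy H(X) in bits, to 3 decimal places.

2.805 bits

H = −Σ pᵢ log₂ pᵢ.
−0.139·log₂(0.139) = 0.3957
−0.146·log₂(0.146) = 0.4053
−0.140·log₂(0.140) = 0.3971
−0.133·log₂(0.133) = 0.3871
−0.140·log₂(0.140) = 0.3971
−0.141·log₂(0.141) = 0.3985
−0.161·log₂(0.161) = 0.4242
Sum ≈ 2.8050 → 2.805 bits.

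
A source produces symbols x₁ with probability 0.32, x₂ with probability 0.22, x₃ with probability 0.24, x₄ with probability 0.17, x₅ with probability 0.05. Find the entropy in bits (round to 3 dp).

2.151 bits

H = −Σ pᵢ log₂ pᵢ.
−0.32·log₂(0.32) = 0.5260
−0.22·log₂(0.22) = 0.4806
−0.24·log₂(0.24) = 0.4941
−0.17·log₂(0.17) = 0.4346
−0.05·log₂(0.05) = 0.2161
Sum ≈ 2.1514 → 2.151 bits.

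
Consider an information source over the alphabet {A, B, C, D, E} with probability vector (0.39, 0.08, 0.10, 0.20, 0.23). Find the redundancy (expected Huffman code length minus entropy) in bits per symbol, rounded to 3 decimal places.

Entropy H = −Σ p log₂ p ≈ 2.1056 bits.
Huffman merges: 2/25+1/10→9/50; 9/50+1/5→19/50; 23/100+19/50→61/100; 39/100+61/100→1. L = 217/100 ≈ 2.1700.
L − H = 2.1700 − 2.1056 = 0.064 bits.

0.064 bits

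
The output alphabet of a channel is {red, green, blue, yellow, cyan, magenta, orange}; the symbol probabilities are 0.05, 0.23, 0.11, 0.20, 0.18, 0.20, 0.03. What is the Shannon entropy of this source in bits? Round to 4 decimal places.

2.5799 bits

H = −Σ pᵢ log₂ pᵢ.
−0.05·log₂(0.05) = 0.2161
−0.23·log₂(0.23) = 0.4877
−0.11·log₂(0.11) = 0.3503
−0.20·log₂(0.20) = 0.4644
−0.18·log₂(0.18) = 0.4453
−0.20·log₂(0.20) = 0.4644
−0.03·log₂(0.03) = 0.1518
Sum ≈ 2.5799 → 2.5799 bits.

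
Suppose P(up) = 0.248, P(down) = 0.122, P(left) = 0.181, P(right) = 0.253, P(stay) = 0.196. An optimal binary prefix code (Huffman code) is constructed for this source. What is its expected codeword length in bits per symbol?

Repeatedly combine the two least-probable nodes; the expected code length is the sum of the merged weights.
merge 61/500 + 181/1000 → 303/1000
merge 49/250 + 31/125 → 111/250
merge 253/1000 + 303/1000 → 139/250
merge 111/250 + 139/250 → 1
L = 303/1000 + 111/250 + 139/250 + 1 = 2303/1000 = 2.303 bits/symbol.

2.303 bits/symbol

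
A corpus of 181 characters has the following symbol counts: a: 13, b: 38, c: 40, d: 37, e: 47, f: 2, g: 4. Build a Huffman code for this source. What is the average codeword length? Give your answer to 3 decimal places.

Probabilities are the counts divided by 181.
Repeatedly combine the two least-probable nodes; the expected code length is the sum of the merged weights.
merge 2/181 + 4/181 → 6/181
merge 6/181 + 13/181 → 19/181
merge 19/181 + 37/181 → 56/181
merge 38/181 + 40/181 → 78/181
merge 47/181 + 56/181 → 103/181
merge 78/181 + 103/181 → 1
L = 6/181 + 19/181 + 56/181 + 78/181 + 103/181 + 1 = 443/181 ≈ 2.448 bits/symbol.

2.448 bits/symbol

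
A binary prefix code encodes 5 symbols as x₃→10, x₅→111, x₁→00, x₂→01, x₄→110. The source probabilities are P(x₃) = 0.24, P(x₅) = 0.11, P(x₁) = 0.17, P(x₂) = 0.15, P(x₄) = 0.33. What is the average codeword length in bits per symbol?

L̄ = Σ pᵢ·ℓᵢ = 0.24·2 + 0.11·3 + 0.17·2 + 0.15·2 + 0.33·3 = 2.44 bits/symbol.

2.44 bits/symbol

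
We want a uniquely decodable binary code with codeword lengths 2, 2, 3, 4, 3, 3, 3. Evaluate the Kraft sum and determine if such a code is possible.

With common denominator 2^4 = 16: Σ 2^(−ℓᵢ) = 4/16 + 4/16 + 2/16 + 1/16 + 2/16 + 2/16 + 2/16 = 17/16 = 1.0625.
Kraft's inequality requires Σ ≤ 1; here Σ = 1.0625 > 1, so no such prefix code exists.

1.0625; no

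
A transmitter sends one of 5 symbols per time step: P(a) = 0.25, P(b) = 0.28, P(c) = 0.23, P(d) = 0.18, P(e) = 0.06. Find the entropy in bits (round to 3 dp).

2.191 bits

H = −Σ pᵢ log₂ pᵢ.
−0.25·log₂(0.25) = 0.5000
−0.28·log₂(0.28) = 0.5142
−0.23·log₂(0.23) = 0.4877
−0.18·log₂(0.18) = 0.4453
−0.06·log₂(0.06) = 0.2435
Sum ≈ 2.1907 → 2.191 bits.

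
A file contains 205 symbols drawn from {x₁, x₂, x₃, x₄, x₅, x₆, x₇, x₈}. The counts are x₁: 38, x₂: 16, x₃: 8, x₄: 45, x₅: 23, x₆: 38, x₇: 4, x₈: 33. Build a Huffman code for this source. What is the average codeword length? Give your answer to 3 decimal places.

2.790 bits/symbol

Probabilities are the counts divided by 205.
Repeatedly combine the two least-probable nodes; the expected code length is the sum of the merged weights.
merge 4/205 + 8/205 → 12/205
merge 12/205 + 16/205 → 28/205
merge 23/205 + 28/205 → 51/205
merge 33/205 + 38/205 → 71/205
merge 38/205 + 9/41 → 83/205
merge 51/205 + 71/205 → 122/205
merge 83/205 + 122/205 → 1
L = 12/205 + 28/205 + 51/205 + 71/205 + 83/205 + 122/205 + 1 = 572/205 ≈ 2.790 bits/symbol.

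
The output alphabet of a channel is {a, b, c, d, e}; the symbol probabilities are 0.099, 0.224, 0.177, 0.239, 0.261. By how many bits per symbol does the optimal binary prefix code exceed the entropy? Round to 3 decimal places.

Entropy H = −Σ p log₂ p ≈ 2.2553 bits.
Huffman merges: 99/1000+177/1000→69/250; 28/125+239/1000→463/1000; 261/1000+69/250→537/1000; 463/1000+537/1000→1. L = 569/250 ≈ 2.2760.
L − H = 2.2760 − 2.2553 = 0.021 bits.

0.021 bits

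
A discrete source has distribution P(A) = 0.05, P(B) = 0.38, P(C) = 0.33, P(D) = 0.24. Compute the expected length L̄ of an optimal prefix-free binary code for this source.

Repeatedly combine the two least-probable nodes; the expected code length is the sum of the merged weights.
merge 1/20 + 6/25 → 29/100
merge 29/100 + 33/100 → 31/50
merge 19/50 + 31/50 → 1
L = 29/100 + 31/50 + 1 = 191/100 = 1.91 bits/symbol.

1.91 bits/symbol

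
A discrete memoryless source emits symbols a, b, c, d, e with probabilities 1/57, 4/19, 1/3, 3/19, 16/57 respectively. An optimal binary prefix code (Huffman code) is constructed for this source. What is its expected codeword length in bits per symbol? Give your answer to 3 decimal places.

Repeatedly combine the two least-probable nodes; the expected code length is the sum of the merged weights.
merge 1/57 + 3/19 → 10/57
merge 10/57 + 4/19 → 22/57
merge 16/57 + 1/3 → 35/57
merge 22/57 + 35/57 → 1
L = 10/57 + 22/57 + 35/57 + 1 = 124/57 ≈ 2.175 bits/symbol.

2.175 bits/symbol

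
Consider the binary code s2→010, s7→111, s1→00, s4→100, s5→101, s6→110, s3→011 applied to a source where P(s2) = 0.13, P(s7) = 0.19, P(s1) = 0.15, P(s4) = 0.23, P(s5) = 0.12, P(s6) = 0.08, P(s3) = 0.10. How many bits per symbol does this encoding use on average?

2.85 bits/symbol

L̄ = Σ pᵢ·ℓᵢ = 0.13·3 + 0.19·3 + 0.15·2 + 0.23·3 + 0.12·3 + 0.08·3 + 0.10·3 = 2.85 bits/symbol.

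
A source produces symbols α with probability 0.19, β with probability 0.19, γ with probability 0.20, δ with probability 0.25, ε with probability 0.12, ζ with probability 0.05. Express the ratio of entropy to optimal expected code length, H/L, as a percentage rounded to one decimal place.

Entropy H = −Σ p log₂ p ≈ 2.4580 bits.
Huffman merges: 1/20+3/25→17/100; 17/100+19/100→9/25; 19/100+1/5→39/100; 1/4+9/25→61/100; 39/100+61/100→1. L = 253/100 ≈ 2.5300.
Efficiency = H/L = 2.4580/2.5300 = 97.2%.

97.2%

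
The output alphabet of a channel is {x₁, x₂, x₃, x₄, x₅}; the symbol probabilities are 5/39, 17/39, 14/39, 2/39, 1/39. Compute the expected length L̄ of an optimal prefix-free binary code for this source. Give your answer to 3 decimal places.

Repeatedly combine the two least-probable nodes; the expected code length is the sum of the merged weights.
merge 1/39 + 2/39 → 1/13
merge 1/13 + 5/39 → 8/39
merge 8/39 + 14/39 → 22/39
merge 17/39 + 22/39 → 1
L = 1/13 + 8/39 + 22/39 + 1 = 24/13 ≈ 1.846 bits/symbol.

1.846 bits/symbol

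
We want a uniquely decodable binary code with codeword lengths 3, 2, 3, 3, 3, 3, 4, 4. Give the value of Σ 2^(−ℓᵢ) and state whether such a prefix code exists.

With common denominator 2^4 = 16: Σ 2^(−ℓᵢ) = 2/16 + 4/16 + 2/16 + 2/16 + 2/16 + 2/16 + 1/16 + 1/16 = 16/16 = 1.
Kraft's inequality requires Σ ≤ 1; here Σ = 1 ≤ 1, so such a prefix code exists.

1; yes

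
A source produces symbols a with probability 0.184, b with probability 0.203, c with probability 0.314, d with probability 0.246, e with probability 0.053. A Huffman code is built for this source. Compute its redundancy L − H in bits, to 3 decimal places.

Entropy H = −Σ p log₂ p ≈ 2.1634 bits.
Huffman merges: 53/1000+23/125→237/1000; 203/1000+237/1000→11/25; 123/500+157/500→14/25; 11/25+14/25→1. L = 2237/1000 ≈ 2.2370.
L − H = 2.2370 − 2.1634 = 0.074 bits.

0.074 bits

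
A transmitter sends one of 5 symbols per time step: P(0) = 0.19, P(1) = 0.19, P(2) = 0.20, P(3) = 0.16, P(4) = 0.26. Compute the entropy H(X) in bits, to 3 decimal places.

2.303 bits

H = −Σ pᵢ log₂ pᵢ.
−0.19·log₂(0.19) = 0.4552
−0.19·log₂(0.19) = 0.4552
−0.20·log₂(0.20) = 0.4644
−0.16·log₂(0.16) = 0.4230
−0.26·log₂(0.26) = 0.5053
Sum ≈ 2.3031 → 2.303 bits.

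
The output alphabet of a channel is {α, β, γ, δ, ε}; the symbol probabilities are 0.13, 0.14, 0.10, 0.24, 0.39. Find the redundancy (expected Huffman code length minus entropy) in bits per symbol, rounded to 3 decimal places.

0.074 bits

Entropy H = −Σ p log₂ p ≈ 2.1359 bits.
Huffman merges: 1/10+13/100→23/100; 7/50+23/100→37/100; 6/25+37/100→61/100; 39/100+61/100→1. L = 221/100 ≈ 2.2100.
L − H = 2.2100 − 2.1359 = 0.074 bits.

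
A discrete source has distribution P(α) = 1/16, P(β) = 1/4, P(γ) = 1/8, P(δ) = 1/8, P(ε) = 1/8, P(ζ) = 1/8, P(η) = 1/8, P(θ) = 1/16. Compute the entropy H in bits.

Each probability is a power of 1/2, so log₂(1/p) is an integer.
H = Σ p·log₂(1/p) = 1/16·4 + 1/4·2 + 1/8·3 + 1/8·3 + 1/8·3 + 1/8·3 + 1/8·3 + 1/16·4 = 2.875 bits.

2.875 bits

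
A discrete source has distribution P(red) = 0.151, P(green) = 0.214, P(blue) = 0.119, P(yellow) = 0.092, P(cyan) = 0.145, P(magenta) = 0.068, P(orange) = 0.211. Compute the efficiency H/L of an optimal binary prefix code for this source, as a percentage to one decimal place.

Entropy H = −Σ p log₂ p ≈ 2.7113 bits.
Huffman merges: 17/250+23/250→4/25; 119/1000+29/200→33/125; 151/1000+4/25→311/1000; 211/1000+107/500→17/40; 33/125+311/1000→23/40; 17/40+23/40→1. L = 547/200 ≈ 2.7350.
Efficiency = H/L = 2.7113/2.7350 = 99.1%.

99.1%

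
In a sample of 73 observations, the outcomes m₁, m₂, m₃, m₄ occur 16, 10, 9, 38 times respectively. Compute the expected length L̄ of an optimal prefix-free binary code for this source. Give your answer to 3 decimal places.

1.740 bits/symbol

Probabilities are the counts divided by 73.
Repeatedly combine the two least-probable nodes; the expected code length is the sum of the merged weights.
merge 9/73 + 10/73 → 19/73
merge 16/73 + 19/73 → 35/73
merge 35/73 + 38/73 → 1
L = 19/73 + 35/73 + 1 = 127/73 ≈ 1.740 bits/symbol.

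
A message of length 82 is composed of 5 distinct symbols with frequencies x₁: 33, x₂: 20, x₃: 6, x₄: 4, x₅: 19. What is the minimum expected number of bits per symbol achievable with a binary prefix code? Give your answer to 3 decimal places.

Probabilities are the counts divided by 82.
Repeatedly combine the two least-probable nodes; the expected code length is the sum of the merged weights.
merge 2/41 + 3/41 → 5/41
merge 5/41 + 19/82 → 29/82
merge 10/41 + 29/82 → 49/82
merge 33/82 + 49/82 → 1
L = 5/41 + 29/82 + 49/82 + 1 = 85/41 ≈ 2.073 bits/symbol.

2.073 bits/symbol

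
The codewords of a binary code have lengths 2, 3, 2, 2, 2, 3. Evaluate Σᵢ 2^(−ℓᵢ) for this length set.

1.25

With common denominator 2^3 = 8: Σ 2^(−ℓᵢ) = 2/8 + 1/8 + 2/8 + 2/8 + 2/8 + 1/8 = 10/8 = 1.25.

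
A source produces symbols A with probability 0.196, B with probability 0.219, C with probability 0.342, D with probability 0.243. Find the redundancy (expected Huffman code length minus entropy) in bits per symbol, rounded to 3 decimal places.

0.034 bits

Entropy H = −Σ p log₂ p ≈ 1.9660 bits.
Huffman merges: 49/250+219/1000→83/200; 243/1000+171/500→117/200; 83/200+117/200→1. L = 2 ≈ 2.0000.
L − H = 2.0000 − 1.9660 = 0.034 bits.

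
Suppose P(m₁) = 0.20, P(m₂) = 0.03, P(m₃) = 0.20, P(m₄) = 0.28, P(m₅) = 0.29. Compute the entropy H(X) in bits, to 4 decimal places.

H = −Σ pᵢ log₂ pᵢ.
−0.20·log₂(0.20) = 0.4644
−0.03·log₂(0.03) = 0.1518
−0.20·log₂(0.20) = 0.4644
−0.28·log₂(0.28) = 0.5142
−0.29·log₂(0.29) = 0.5179
Sum ≈ 2.1127 → 2.1127 bits.

2.1127 bits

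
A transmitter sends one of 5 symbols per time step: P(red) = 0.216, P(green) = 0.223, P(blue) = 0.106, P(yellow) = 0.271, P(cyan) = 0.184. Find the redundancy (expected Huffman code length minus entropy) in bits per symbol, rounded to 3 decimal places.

Entropy H = −Σ p log₂ p ≈ 2.2634 bits.
Huffman merges: 53/500+23/125→29/100; 27/125+223/1000→439/1000; 271/1000+29/100→561/1000; 439/1000+561/1000→1. L = 229/100 ≈ 2.2900.
L − H = 2.2900 − 2.2634 = 0.027 bits.

0.027 bits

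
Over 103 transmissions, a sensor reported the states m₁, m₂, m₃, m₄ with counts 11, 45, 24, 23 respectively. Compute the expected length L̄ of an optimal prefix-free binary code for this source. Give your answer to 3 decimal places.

1.893 bits/symbol

Probabilities are the counts divided by 103.
Repeatedly combine the two least-probable nodes; the expected code length is the sum of the merged weights.
merge 11/103 + 23/103 → 34/103
merge 24/103 + 34/103 → 58/103
merge 45/103 + 58/103 → 1
L = 34/103 + 58/103 + 1 = 195/103 ≈ 1.893 bits/symbol.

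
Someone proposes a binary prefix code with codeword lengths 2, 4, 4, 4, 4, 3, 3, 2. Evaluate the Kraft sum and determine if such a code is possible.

1; yes

With common denominator 2^4 = 16: Σ 2^(−ℓᵢ) = 4/16 + 1/16 + 1/16 + 1/16 + 1/16 + 2/16 + 2/16 + 4/16 = 16/16 = 1.
Kraft's inequality requires Σ ≤ 1; here Σ = 1 ≤ 1, so such a prefix code exists.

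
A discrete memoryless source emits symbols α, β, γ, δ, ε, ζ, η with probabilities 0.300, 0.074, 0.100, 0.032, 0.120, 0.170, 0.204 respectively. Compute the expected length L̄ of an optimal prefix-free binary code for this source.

Repeatedly combine the two least-probable nodes; the expected code length is the sum of the merged weights.
merge 4/125 + 37/500 → 53/500
merge 1/10 + 53/500 → 103/500
merge 3/25 + 17/100 → 29/100
merge 51/250 + 103/500 → 41/100
merge 29/100 + 3/10 → 59/100
merge 41/100 + 59/100 → 1
L = 53/500 + 103/500 + 29/100 + 41/100 + 59/100 + 1 = 1301/500 = 2.602 bits/symbol.

2.602 bits/symbol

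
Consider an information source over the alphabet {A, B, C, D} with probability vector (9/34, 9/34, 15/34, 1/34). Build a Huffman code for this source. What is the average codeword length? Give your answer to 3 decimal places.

1.853 bits/symbol

Repeatedly combine the two least-probable nodes; the expected code length is the sum of the merged weights.
merge 1/34 + 9/34 → 5/17
merge 9/34 + 5/17 → 19/34
merge 15/34 + 19/34 → 1
L = 5/17 + 19/34 + 1 = 63/34 ≈ 1.853 bits/symbol.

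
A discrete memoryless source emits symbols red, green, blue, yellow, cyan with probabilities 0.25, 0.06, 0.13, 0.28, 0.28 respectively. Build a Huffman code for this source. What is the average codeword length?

Repeatedly combine the two least-probable nodes; the expected code length is the sum of the merged weights.
merge 3/50 + 13/100 → 19/100
merge 19/100 + 1/4 → 11/25
merge 7/25 + 7/25 → 14/25
merge 11/25 + 14/25 → 1
L = 19/100 + 11/25 + 14/25 + 1 = 219/100 = 2.19 bits/symbol.

2.19 bits/symbol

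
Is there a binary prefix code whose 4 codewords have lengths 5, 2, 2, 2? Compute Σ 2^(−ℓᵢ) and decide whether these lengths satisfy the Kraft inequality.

0.78125; yes

With common denominator 2^5 = 32: Σ 2^(−ℓᵢ) = 1/32 + 8/32 + 8/32 + 8/32 = 25/32 = 0.78125.
Kraft's inequality requires Σ ≤ 1; here Σ = 0.78125 ≤ 1, so such a prefix code exists.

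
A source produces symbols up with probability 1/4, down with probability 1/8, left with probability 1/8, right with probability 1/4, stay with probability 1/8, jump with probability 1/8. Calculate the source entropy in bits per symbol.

2.5 bits

Each probability is a power of 1/2, so log₂(1/p) is an integer.
H = Σ p·log₂(1/p) = 1/4·2 + 1/8·3 + 1/8·3 + 1/4·2 + 1/8·3 + 1/8·3 = 2.5 bits.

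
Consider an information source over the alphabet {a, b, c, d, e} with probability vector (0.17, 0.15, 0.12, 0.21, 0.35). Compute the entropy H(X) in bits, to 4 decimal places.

2.2151 bits

H = −Σ pᵢ log₂ pᵢ.
−0.17·log₂(0.17) = 0.4346
−0.15·log₂(0.15) = 0.4105
−0.12·log₂(0.12) = 0.3671
−0.21·log₂(0.21) = 0.4728
−0.35·log₂(0.35) = 0.5301
Sum ≈ 2.2151 → 2.2151 bits.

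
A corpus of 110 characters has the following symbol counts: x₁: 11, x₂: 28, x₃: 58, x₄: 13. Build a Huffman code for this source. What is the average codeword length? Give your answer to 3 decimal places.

Probabilities are the counts divided by 110.
Repeatedly combine the two least-probable nodes; the expected code length is the sum of the merged weights.
merge 1/10 + 13/110 → 12/55
merge 12/55 + 14/55 → 26/55
merge 26/55 + 29/55 → 1
L = 12/55 + 26/55 + 1 = 93/55 ≈ 1.691 bits/symbol.

1.691 bits/symbol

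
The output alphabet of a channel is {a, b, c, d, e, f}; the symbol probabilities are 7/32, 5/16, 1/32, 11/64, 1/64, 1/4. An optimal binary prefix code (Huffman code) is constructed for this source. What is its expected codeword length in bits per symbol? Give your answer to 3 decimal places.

2.266 bits/symbol

Repeatedly combine the two least-probable nodes; the expected code length is the sum of the merged weights.
merge 1/64 + 1/32 → 3/64
merge 3/64 + 11/64 → 7/32
merge 7/32 + 7/32 → 7/16
merge 1/4 + 5/16 → 9/16
merge 7/16 + 9/16 → 1
L = 3/64 + 7/32 + 7/16 + 9/16 + 1 = 145/64 ≈ 2.266 bits/symbol.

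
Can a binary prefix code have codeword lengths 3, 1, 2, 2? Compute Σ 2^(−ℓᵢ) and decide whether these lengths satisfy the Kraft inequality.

With common denominator 2^3 = 8: Σ 2^(−ℓᵢ) = 1/8 + 4/8 + 2/8 + 2/8 = 9/8 = 1.125.
Kraft's inequality requires Σ ≤ 1; here Σ = 1.125 > 1, so no such prefix code exists.

1.125; no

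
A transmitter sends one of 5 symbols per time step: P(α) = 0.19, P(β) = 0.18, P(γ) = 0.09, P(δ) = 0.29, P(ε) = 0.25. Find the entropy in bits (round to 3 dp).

H = −Σ pᵢ log₂ pᵢ.
−0.19·log₂(0.19) = 0.4552
−0.18·log₂(0.18) = 0.4453
−0.09·log₂(0.09) = 0.3127
−0.29·log₂(0.29) = 0.5179
−0.25·log₂(0.25) = 0.5000
Sum ≈ 2.2311 → 2.231 bits.

2.231 bits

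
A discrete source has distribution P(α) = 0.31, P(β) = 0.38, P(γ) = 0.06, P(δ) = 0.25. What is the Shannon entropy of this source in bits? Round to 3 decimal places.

1.798 bits

H = −Σ pᵢ log₂ pᵢ.
−0.31·log₂(0.31) = 0.5238
−0.38·log₂(0.38) = 0.5305
−0.06·log₂(0.06) = 0.2435
−0.25·log₂(0.25) = 0.5000
Sum ≈ 1.7978 → 1.798 bits.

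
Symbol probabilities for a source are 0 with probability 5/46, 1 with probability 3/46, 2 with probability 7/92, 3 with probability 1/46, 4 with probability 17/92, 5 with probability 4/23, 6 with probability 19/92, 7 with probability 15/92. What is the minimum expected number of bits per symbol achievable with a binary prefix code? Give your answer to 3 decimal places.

Repeatedly combine the two least-probable nodes; the expected code length is the sum of the merged weights.
merge 1/46 + 3/46 → 2/23
merge 7/92 + 2/23 → 15/92
merge 5/46 + 15/92 → 25/92
merge 15/92 + 4/23 → 31/92
merge 17/92 + 19/92 → 9/23
merge 25/92 + 31/92 → 14/23
merge 9/23 + 14/23 → 1
L = 2/23 + 15/92 + 25/92 + 31/92 + 9/23 + 14/23 + 1 = 263/92 ≈ 2.859 bits/symbol.

2.859 bits/symbol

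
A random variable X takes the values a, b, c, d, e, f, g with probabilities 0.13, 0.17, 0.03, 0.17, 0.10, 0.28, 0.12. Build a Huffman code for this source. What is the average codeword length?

2.68 bits/symbol

Repeatedly combine the two least-probable nodes; the expected code length is the sum of the merged weights.
merge 3/100 + 1/10 → 13/100
merge 3/25 + 13/100 → 1/4
merge 13/100 + 17/100 → 3/10
merge 17/100 + 1/4 → 21/50
merge 7/25 + 3/10 → 29/50
merge 21/50 + 29/50 → 1
L = 13/100 + 1/4 + 3/10 + 21/50 + 29/50 + 1 = 67/25 = 2.68 bits/symbol.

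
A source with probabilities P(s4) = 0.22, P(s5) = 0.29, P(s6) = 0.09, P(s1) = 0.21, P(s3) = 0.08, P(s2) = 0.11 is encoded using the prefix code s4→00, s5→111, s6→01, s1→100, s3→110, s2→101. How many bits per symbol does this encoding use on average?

L̄ = Σ pᵢ·ℓᵢ = 0.22·2 + 0.29·3 + 0.09·2 + 0.21·3 + 0.08·3 + 0.11·3 = 2.69 bits/symbol.

2.69 bits/symbol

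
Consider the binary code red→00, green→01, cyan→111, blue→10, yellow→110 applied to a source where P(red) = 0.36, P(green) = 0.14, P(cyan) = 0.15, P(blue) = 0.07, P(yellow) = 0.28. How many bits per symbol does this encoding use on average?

2.43 bits/symbol

L̄ = Σ pᵢ·ℓᵢ = 0.36·2 + 0.14·2 + 0.15·3 + 0.07·2 + 0.28·3 = 2.43 bits/symbol.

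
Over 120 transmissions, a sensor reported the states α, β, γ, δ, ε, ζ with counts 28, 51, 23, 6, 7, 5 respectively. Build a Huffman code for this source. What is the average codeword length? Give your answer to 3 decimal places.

2.158 bits/symbol

Probabilities are the counts divided by 120.
Repeatedly combine the two least-probable nodes; the expected code length is the sum of the merged weights.
merge 1/24 + 1/20 → 11/120
merge 7/120 + 11/120 → 3/20
merge 3/20 + 23/120 → 41/120
merge 7/30 + 41/120 → 23/40
merge 17/40 + 23/40 → 1
L = 11/120 + 3/20 + 41/120 + 23/40 + 1 = 259/120 ≈ 2.158 bits/symbol.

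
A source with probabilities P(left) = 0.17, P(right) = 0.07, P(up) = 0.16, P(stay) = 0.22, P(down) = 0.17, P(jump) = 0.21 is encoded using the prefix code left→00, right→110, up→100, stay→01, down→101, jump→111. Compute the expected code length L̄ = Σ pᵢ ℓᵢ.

2.61 bits/symbol

L̄ = Σ pᵢ·ℓᵢ = 0.17·2 + 0.07·3 + 0.16·3 + 0.22·2 + 0.17·3 + 0.21·3 = 2.61 bits/symbol.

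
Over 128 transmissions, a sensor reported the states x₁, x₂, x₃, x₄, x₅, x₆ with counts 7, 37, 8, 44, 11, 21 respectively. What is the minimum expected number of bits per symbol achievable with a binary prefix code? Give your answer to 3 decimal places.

2.320 bits/symbol

Probabilities are the counts divided by 128.
Repeatedly combine the two least-probable nodes; the expected code length is the sum of the merged weights.
merge 7/128 + 1/16 → 15/128
merge 11/128 + 15/128 → 13/64
merge 21/128 + 13/64 → 47/128
merge 37/128 + 11/32 → 81/128
merge 47/128 + 81/128 → 1
L = 15/128 + 13/64 + 47/128 + 81/128 + 1 = 297/128 ≈ 2.320 bits/symbol.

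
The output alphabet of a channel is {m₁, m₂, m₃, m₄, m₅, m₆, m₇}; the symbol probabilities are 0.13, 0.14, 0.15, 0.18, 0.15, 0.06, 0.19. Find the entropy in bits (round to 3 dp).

H = −Σ pᵢ log₂ pᵢ.
−0.13·log₂(0.13) = 0.3826
−0.14·log₂(0.14) = 0.3971
−0.15·log₂(0.15) = 0.4105
−0.18·log₂(0.18) = 0.4453
−0.15·log₂(0.15) = 0.4105
−0.06·log₂(0.06) = 0.2435
−0.19·log₂(0.19) = 0.4552
Sum ≈ 2.7449 → 2.745 bits.

2.745 bits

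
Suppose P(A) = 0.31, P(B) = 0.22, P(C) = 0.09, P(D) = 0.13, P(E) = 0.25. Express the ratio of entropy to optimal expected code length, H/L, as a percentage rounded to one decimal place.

Entropy H = −Σ p log₂ p ≈ 2.1997 bits.
Huffman merges: 9/100+13/100→11/50; 11/50+11/50→11/25; 1/4+31/100→14/25; 11/25+14/25→1. L = 111/50 ≈ 2.2200.
Efficiency = H/L = 2.1997/2.2200 = 99.1%.

99.1%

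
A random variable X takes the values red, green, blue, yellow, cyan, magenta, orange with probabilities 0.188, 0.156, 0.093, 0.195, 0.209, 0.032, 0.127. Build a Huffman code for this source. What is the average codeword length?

Repeatedly combine the two least-probable nodes; the expected code length is the sum of the merged weights.
merge 4/125 + 93/1000 → 1/8
merge 1/8 + 127/1000 → 63/250
merge 39/250 + 47/250 → 43/125
merge 39/200 + 209/1000 → 101/250
merge 63/250 + 43/125 → 149/250
merge 101/250 + 149/250 → 1
L = 1/8 + 63/250 + 43/125 + 101/250 + 149/250 + 1 = 2721/1000 = 2.721 bits/symbol.

2.721 bits/symbol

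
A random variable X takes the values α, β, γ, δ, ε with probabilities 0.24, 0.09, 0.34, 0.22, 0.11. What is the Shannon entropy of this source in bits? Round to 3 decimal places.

2.167 bits

H = −Σ pᵢ log₂ pᵢ.
−0.24·log₂(0.24) = 0.4941
−0.09·log₂(0.09) = 0.3127
−0.34·log₂(0.34) = 0.5292
−0.22·log₂(0.22) = 0.4806
−0.11·log₂(0.11) = 0.3503
Sum ≈ 2.1668 → 2.167 bits.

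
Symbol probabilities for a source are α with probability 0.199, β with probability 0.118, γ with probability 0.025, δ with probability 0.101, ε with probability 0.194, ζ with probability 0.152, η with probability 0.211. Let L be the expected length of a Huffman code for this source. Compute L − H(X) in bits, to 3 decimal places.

0.076 bits

Entropy H = −Σ p log₂ p ≈ 2.6401 bits.
Huffman merges: 1/40+101/1000→63/500; 59/500+63/500→61/250; 19/125+97/500→173/500; 199/1000+211/1000→41/100; 61/250+173/500→59/100; 41/100+59/100→1. L = 679/250 ≈ 2.7160.
L − H = 2.7160 − 2.6401 = 0.076 bits.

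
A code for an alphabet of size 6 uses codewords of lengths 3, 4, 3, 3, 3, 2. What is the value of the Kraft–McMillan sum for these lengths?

With common denominator 2^4 = 16: Σ 2^(−ℓᵢ) = 2/16 + 1/16 + 2/16 + 2/16 + 2/16 + 4/16 = 13/16 = 0.8125.

0.8125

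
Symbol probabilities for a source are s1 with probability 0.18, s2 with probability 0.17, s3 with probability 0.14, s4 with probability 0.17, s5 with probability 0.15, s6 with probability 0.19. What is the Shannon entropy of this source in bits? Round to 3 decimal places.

2.577 bits

H = −Σ pᵢ log₂ pᵢ.
−0.18·log₂(0.18) = 0.4453
−0.17·log₂(0.17) = 0.4346
−0.14·log₂(0.14) = 0.3971
−0.17·log₂(0.17) = 0.4346
−0.15·log₂(0.15) = 0.4105
−0.19·log₂(0.19) = 0.4552
Sum ≈ 2.5774 → 2.577 bits.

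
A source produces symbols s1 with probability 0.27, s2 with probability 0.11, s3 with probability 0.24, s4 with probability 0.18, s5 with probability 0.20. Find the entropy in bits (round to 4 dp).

2.2641 bits

H = −Σ pᵢ log₂ pᵢ.
−0.27·log₂(0.27) = 0.5100
−0.11·log₂(0.11) = 0.3503
−0.24·log₂(0.24) = 0.4941
−0.18·log₂(0.18) = 0.4453
−0.20·log₂(0.20) = 0.4644
Sum ≈ 2.2641 → 2.2641 bits.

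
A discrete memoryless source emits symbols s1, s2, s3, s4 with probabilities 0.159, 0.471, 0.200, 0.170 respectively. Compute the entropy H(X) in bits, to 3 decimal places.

H = −Σ pᵢ log₂ pᵢ.
−0.159·log₂(0.159) = 0.4218
−0.471·log₂(0.471) = 0.5116
−0.200·log₂(0.200) = 0.4644
−0.170·log₂(0.170) = 0.4346
Sum ≈ 1.8324 → 1.832 bits.

1.832 bits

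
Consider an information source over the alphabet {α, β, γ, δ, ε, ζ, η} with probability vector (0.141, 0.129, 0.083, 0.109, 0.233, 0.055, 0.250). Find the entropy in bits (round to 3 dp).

H = −Σ pᵢ log₂ pᵢ.
−0.141·log₂(0.141) = 0.3985
−0.129·log₂(0.129) = 0.3811
−0.083·log₂(0.083) = 0.2980
−0.109·log₂(0.109) = 0.3485
−0.233·log₂(0.233) = 0.4897
−0.055·log₂(0.055) = 0.2301
−0.250·log₂(0.250) = 0.5000
Sum ≈ 2.6460 → 2.646 bits.

2.646 bits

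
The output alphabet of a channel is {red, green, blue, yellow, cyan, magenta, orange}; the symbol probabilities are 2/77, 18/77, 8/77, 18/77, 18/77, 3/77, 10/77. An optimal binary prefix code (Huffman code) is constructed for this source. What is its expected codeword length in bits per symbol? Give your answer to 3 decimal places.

2.532 bits/symbol

Repeatedly combine the two least-probable nodes; the expected code length is the sum of the merged weights.
merge 2/77 + 3/77 → 5/77
merge 5/77 + 8/77 → 13/77
merge 10/77 + 13/77 → 23/77
merge 18/77 + 18/77 → 36/77
merge 18/77 + 23/77 → 41/77
merge 36/77 + 41/77 → 1
L = 5/77 + 13/77 + 23/77 + 36/77 + 41/77 + 1 = 195/77 ≈ 2.532 bits/symbol.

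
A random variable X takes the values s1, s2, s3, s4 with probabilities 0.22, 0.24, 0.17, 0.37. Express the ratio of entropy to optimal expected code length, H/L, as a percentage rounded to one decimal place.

97.0%

Entropy H = −Σ p log₂ p ≈ 1.9400 bits.
Huffman merges: 17/100+11/50→39/100; 6/25+37/100→61/100; 39/100+61/100→1. L = 2 ≈ 2.0000.
Efficiency = H/L = 1.9400/2.0000 = 97.0%.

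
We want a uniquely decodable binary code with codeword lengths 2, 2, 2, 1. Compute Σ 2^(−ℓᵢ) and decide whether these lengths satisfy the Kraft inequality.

With common denominator 2^2 = 4: Σ 2^(−ℓᵢ) = 1/4 + 1/4 + 1/4 + 2/4 = 5/4 = 1.25.
Kraft's inequality requires Σ ≤ 1; here Σ = 1.25 > 1, so no such prefix code exists.

1.25; no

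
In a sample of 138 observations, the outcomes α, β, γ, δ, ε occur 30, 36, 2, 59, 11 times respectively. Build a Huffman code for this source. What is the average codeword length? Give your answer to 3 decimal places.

1.978 bits/symbol

Probabilities are the counts divided by 138.
Repeatedly combine the two least-probable nodes; the expected code length is the sum of the merged weights.
merge 1/69 + 11/138 → 13/138
merge 13/138 + 5/23 → 43/138
merge 6/23 + 43/138 → 79/138
merge 59/138 + 79/138 → 1
L = 13/138 + 43/138 + 79/138 + 1 = 91/46 ≈ 1.978 bits/symbol.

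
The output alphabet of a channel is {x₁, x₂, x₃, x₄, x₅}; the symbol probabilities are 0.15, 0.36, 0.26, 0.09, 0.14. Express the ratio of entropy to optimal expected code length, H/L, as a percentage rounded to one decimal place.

96.7%

Entropy H = −Σ p log₂ p ≈ 2.1562 bits.
Huffman merges: 9/100+7/50→23/100; 3/20+23/100→19/50; 13/50+9/25→31/50; 19/50+31/50→1. L = 223/100 ≈ 2.2300.
Efficiency = H/L = 2.1562/2.2300 = 96.7%.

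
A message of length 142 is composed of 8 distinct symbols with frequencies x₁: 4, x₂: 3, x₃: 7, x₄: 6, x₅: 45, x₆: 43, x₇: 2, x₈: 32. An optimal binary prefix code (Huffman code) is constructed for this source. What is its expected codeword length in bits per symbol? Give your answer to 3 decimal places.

Probabilities are the counts divided by 142.
Repeatedly combine the two least-probable nodes; the expected code length is the sum of the merged weights.
merge 1/71 + 3/142 → 5/142
merge 2/71 + 5/142 → 9/142
merge 3/71 + 7/142 → 13/142
merge 9/142 + 13/142 → 11/71
merge 11/71 + 16/71 → 27/71
merge 43/142 + 45/142 → 44/71
merge 27/71 + 44/71 → 1
L = 5/142 + 9/142 + 13/142 + 11/71 + 27/71 + 44/71 + 1 = 333/142 ≈ 2.345 bits/symbol.

2.345 bits/symbol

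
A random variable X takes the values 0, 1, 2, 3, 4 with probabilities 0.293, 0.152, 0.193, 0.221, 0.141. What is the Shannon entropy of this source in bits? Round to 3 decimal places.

2.270 bits

H = −Σ pᵢ log₂ pᵢ.
−0.293·log₂(0.293) = 0.5189
−0.152·log₂(0.152) = 0.4131
−0.193·log₂(0.193) = 0.4581
−0.221·log₂(0.221) = 0.4813
−0.141·log₂(0.141) = 0.3985
Sum ≈ 2.2699 → 2.270 bits.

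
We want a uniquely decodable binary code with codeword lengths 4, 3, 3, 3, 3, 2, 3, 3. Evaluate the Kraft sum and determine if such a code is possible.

1.0625; no

With common denominator 2^4 = 16: Σ 2^(−ℓᵢ) = 1/16 + 2/16 + 2/16 + 2/16 + 2/16 + 4/16 + 2/16 + 2/16 = 17/16 = 1.0625.
Kraft's inequality requires Σ ≤ 1; here Σ = 1.0625 > 1, so no such prefix code exists.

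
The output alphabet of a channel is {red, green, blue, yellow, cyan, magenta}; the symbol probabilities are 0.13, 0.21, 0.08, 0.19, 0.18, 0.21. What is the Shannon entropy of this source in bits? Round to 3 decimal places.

H = −Σ pᵢ log₂ pᵢ.
−0.13·log₂(0.13) = 0.3826
−0.21·log₂(0.21) = 0.4728
−0.08·log₂(0.08) = 0.2915
−0.19·log₂(0.19) = 0.4552
−0.18·log₂(0.18) = 0.4453
−0.21·log₂(0.21) = 0.4728
Sum ≈ 2.5203 → 2.520 bits.

2.520 bits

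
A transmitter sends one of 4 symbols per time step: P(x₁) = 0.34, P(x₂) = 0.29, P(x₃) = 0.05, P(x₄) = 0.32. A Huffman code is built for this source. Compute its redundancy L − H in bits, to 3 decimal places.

0.211 bits

Entropy H = −Σ p log₂ p ≈ 1.7892 bits.
Huffman merges: 1/20+29/100→17/50; 8/25+17/50→33/50; 17/50+33/50→1. L = 2 ≈ 2.0000.
L − H = 2.0000 − 1.7892 = 0.211 bits.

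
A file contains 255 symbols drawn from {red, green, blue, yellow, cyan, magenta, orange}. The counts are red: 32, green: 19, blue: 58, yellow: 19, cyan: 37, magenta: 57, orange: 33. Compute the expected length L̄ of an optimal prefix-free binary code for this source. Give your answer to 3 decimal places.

Probabilities are the counts divided by 255.
Repeatedly combine the two least-probable nodes; the expected code length is the sum of the merged weights.
merge 19/255 + 19/255 → 38/255
merge 32/255 + 11/85 → 13/51
merge 37/255 + 38/255 → 5/17
merge 19/85 + 58/255 → 23/51
merge 13/51 + 5/17 → 28/51
merge 23/51 + 28/51 → 1
L = 38/255 + 13/51 + 5/17 + 23/51 + 28/51 + 1 = 688/255 ≈ 2.698 bits/symbol.

2.698 bits/symbol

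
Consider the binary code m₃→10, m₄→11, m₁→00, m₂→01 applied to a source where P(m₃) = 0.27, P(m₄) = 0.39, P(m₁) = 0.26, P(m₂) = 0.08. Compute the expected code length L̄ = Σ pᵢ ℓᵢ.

L̄ = Σ pᵢ·ℓᵢ = 0.27·2 + 0.39·2 + 0.26·2 + 0.08·2 = 2 bits/symbol.

2 bits/symbol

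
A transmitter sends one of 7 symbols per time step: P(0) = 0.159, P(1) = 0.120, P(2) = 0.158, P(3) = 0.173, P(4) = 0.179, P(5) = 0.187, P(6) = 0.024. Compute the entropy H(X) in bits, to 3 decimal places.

2.673 bits

H = −Σ pᵢ log₂ pᵢ.
−0.159·log₂(0.159) = 0.4218
−0.120·log₂(0.120) = 0.3671
−0.158·log₂(0.158) = 0.4206
−0.173·log₂(0.173) = 0.4379
−0.179·log₂(0.179) = 0.4443
−0.187·log₂(0.187) = 0.4523
−0.024·log₂(0.024) = 0.1291
Sum ≈ 2.6731 → 2.673 bits.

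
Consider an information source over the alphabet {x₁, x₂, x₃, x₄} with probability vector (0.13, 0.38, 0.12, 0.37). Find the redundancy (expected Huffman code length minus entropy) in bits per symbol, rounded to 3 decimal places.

0.059 bits

Entropy H = −Σ p log₂ p ≈ 1.8109 bits.
Huffman merges: 3/25+13/100→1/4; 1/4+37/100→31/50; 19/50+31/50→1. L = 187/100 ≈ 1.8700.
L − H = 1.8700 − 1.8109 = 0.059 bits.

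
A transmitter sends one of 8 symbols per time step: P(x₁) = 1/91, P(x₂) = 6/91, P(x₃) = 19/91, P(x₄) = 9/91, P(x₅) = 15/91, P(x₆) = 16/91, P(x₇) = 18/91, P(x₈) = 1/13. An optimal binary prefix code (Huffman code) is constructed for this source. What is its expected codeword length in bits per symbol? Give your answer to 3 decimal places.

2.824 bits/symbol

Repeatedly combine the two least-probable nodes; the expected code length is the sum of the merged weights.
merge 1/91 + 6/91 → 1/13
merge 1/13 + 1/13 → 2/13
merge 9/91 + 2/13 → 23/91
merge 15/91 + 16/91 → 31/91
merge 18/91 + 19/91 → 37/91
merge 23/91 + 31/91 → 54/91
merge 37/91 + 54/91 → 1
L = 1/13 + 2/13 + 23/91 + 31/91 + 37/91 + 54/91 + 1 = 257/91 ≈ 2.824 bits/symbol.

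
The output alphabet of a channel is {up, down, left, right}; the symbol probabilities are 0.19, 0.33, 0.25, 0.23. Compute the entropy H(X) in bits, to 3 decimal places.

H = −Σ pᵢ log₂ pᵢ.
−0.19·log₂(0.19) = 0.4552
−0.33·log₂(0.33) = 0.5278
−0.25·log₂(0.25) = 0.5000
−0.23·log₂(0.23) = 0.4877
Sum ≈ 1.9707 → 1.971 bits.

1.971 bits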